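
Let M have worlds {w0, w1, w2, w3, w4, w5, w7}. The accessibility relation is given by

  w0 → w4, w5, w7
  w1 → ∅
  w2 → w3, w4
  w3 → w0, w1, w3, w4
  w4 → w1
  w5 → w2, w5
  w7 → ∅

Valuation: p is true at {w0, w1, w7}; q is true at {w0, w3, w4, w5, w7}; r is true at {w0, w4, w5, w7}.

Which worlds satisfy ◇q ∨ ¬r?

w0: ◇q is T, ¬r is F. ✓
w1: ◇q is F, ¬r is T. ✓
w2: ◇q is T, ¬r is T. ✓
w3: ◇q is T, ¬r is T. ✓
w4: ◇q is F, ¬r is F. ✗
w5: ◇q is T, ¬r is F. ✓
w7: ◇q is F, ¬r is F. ✗

{w0, w1, w2, w3, w5}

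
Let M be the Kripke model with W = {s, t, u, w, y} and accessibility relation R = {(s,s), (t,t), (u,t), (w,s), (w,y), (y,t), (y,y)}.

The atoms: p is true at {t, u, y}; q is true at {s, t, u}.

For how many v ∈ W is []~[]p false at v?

4

s: successors {s}; ~[]p there: s:T. ✓
t: successors {t}; ~[]p there: t:F. ✗
u: successors {t}; ~[]p there: t:F. ✗
w: successors {s, y}; ~[]p there: s:T, y:F. ✗
y: successors {t, y}; ~[]p there: t:F, y:F. ✗
Satisfying worlds: {s}.
So []~[]p fails at the other 4 worlds.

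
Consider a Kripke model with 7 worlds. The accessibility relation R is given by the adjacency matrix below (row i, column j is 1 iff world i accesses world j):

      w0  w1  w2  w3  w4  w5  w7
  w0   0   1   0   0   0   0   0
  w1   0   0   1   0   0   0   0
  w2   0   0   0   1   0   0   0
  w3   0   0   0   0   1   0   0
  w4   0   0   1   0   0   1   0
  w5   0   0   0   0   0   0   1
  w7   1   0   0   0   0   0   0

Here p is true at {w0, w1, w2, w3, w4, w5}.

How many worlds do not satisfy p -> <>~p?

5

w0: p is T, <>~p is F. ✗
w1: p is T, <>~p is F. ✗
w2: p is T, <>~p is F. ✗
w3: p is T, <>~p is F. ✗
w4: p is T, <>~p is F. ✗
w5: p is T, <>~p is T. ✓
w7: p is F, <>~p is F. ✓
Satisfying worlds: {w5, w7}.
So p -> <>~p fails at the other 5 worlds.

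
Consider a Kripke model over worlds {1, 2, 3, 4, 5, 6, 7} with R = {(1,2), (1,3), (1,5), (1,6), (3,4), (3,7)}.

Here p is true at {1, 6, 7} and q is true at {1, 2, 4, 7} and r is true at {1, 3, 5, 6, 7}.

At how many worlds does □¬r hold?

1: successors {2, 3, 5, 6}; ¬r there: 2:T, 3:F, 5:F, 6:F. ✗
2: no successors, so □¬r holds vacuously. ✓
3: successors {4, 7}; ¬r there: 4:T, 7:F. ✗
4: no successors, so □¬r holds vacuously. ✓
5: no successors, so □¬r holds vacuously. ✓
6: no successors, so □¬r holds vacuously. ✓
7: no successors, so □¬r holds vacuously. ✓
Satisfying worlds: {2, 4, 5, 6, 7}.

5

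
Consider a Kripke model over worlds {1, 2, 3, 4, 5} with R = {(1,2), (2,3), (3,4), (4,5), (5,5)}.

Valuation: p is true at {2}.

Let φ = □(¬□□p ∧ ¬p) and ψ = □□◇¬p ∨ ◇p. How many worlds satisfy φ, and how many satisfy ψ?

4 and 5

For □(¬□□p ∧ ¬p):
1: successors {2}; ¬□□p ∧ ¬p there: 2:F. ✗
2: successors {3}; ¬□□p ∧ ¬p there: 3:T. ✓
3: successors {4}; ¬□□p ∧ ¬p there: 4:T. ✓
4: successors {5}; ¬□□p ∧ ¬p there: 5:T. ✓
5: successors {5}; ¬□□p ∧ ¬p there: 5:T. ✓
— 4 worlds.
For □□◇¬p ∨ ◇p:
1: □□◇¬p is T, ◇p is T. ✓
2: □□◇¬p is T, ◇p is F. ✓
3: □□◇¬p is T, ◇p is F. ✓
4: □□◇¬p is T, ◇p is F. ✓
5: □□◇¬p is T, ◇p is F. ✓
— 5 worlds.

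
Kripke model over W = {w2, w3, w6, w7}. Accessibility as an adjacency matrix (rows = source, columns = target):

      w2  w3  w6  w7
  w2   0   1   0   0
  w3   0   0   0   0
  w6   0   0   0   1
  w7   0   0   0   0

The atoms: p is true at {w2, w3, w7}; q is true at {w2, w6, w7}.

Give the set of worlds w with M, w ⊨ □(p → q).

{w3, w6, w7}

w2: successors {w3}; p → q there: w3:F. ✗
w3: no successors, so □(p → q) holds vacuously. ✓
w6: successors {w7}; p → q there: w7:T. ✓
w7: no successors, so □(p → q) holds vacuously. ✓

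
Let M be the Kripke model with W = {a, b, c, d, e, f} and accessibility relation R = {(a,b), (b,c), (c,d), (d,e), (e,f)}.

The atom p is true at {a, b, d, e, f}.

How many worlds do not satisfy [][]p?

1

a: successors {b}; []p there: b:F. ✗
b: successors {c}; []p there: c:T. ✓
c: successors {d}; []p there: d:T. ✓
d: successors {e}; []p there: e:T. ✓
e: successors {f}; []p there: f:T. ✓
f: no successors, so [][]p holds vacuously. ✓
Satisfying worlds: {b, c, d, e, f}.
So [][]p fails at the other 1 world.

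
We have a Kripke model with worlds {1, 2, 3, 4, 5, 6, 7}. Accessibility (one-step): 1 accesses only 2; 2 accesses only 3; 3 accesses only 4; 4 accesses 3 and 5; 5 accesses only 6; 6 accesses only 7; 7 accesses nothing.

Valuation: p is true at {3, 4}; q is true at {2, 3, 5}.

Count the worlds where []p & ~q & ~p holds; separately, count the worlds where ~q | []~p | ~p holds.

For []p & ~q & ~p:
1: []p is F, ~q & ~p is T. ✗
2: []p is T, ~q & ~p is F. ✗
3: []p is T, ~q & ~p is F. ✗
4: []p is F, ~q & ~p is F. ✗
5: []p is F, ~q & ~p is F. ✗
6: []p is F, ~q & ~p is T. ✗
7: []p is T, ~q & ~p is T. ✓
— 1 world.
For ~q | []~p | ~p:
1: ~q | []~p is T, ~p is T. ✓
2: ~q | []~p is F, ~p is T. ✓
3: ~q | []~p is F, ~p is F. ✗
4: ~q | []~p is T, ~p is F. ✓
5: ~q | []~p is T, ~p is T. ✓
6: ~q | []~p is T, ~p is T. ✓
7: ~q | []~p is T, ~p is T. ✓
— 6 worlds.

1 and 6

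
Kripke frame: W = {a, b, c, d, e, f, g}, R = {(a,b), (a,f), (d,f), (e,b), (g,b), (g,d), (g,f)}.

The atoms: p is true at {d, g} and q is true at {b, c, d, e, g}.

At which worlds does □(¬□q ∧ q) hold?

{b, c, f}

a: successors {b, f}; ¬□q ∧ q there: b:F, f:F. ✗
b: no successors, so □(¬□q ∧ q) holds vacuously. ✓
c: no successors, so □(¬□q ∧ q) holds vacuously. ✓
d: successors {f}; ¬□q ∧ q there: f:F. ✗
e: successors {b}; ¬□q ∧ q there: b:F. ✗
f: no successors, so □(¬□q ∧ q) holds vacuously. ✓
g: successors {b, d, f}; ¬□q ∧ q there: b:F, d:T, f:F. ✗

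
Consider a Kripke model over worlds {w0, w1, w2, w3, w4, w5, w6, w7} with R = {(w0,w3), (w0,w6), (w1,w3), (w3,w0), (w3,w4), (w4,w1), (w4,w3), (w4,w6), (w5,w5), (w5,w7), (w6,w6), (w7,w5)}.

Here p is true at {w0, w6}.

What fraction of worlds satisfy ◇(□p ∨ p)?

w0: successors {w3, w6}; □p ∨ p there: w3:F, w6:T. ✓
w1: successors {w3}; □p ∨ p there: w3:F. ✗
w2: no successors, so ◇(□p ∨ p) fails. ✗
w3: successors {w0, w4}; □p ∨ p there: w0:T, w4:F. ✓
w4: successors {w1, w3, w6}; □p ∨ p there: w1:F, w3:F, w6:T. ✓
w5: successors {w5, w7}; □p ∨ p there: w5:F, w7:F. ✗
w6: successors {w6}; □p ∨ p there: w6:T. ✓
w7: successors {w5}; □p ∨ p there: w5:F. ✗
That's 4 of 8 worlds, so 4/8 = 1/2.

1/2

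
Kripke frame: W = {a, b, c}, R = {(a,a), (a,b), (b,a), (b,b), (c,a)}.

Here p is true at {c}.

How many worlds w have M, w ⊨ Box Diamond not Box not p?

0

a: successors {a, b}; Diamond not Box not p there: a:F, b:F. ✗
b: successors {a, b}; Diamond not Box not p there: a:F, b:F. ✗
c: successors {a}; Diamond not Box not p there: a:F. ✗
Satisfying worlds: ∅.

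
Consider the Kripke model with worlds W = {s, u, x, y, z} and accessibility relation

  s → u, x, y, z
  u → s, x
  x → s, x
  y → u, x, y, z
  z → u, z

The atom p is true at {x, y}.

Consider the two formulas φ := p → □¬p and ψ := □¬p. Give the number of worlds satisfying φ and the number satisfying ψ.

3 and 1

For p → □¬p:
s: p is F, □¬p is F. ✓
u: p is F, □¬p is F. ✓
x: p is T, □¬p is F. ✗
y: p is T, □¬p is F. ✗
z: p is F, □¬p is T. ✓
— 3 worlds.
For □¬p:
s: successors {u, x, y, z}; ¬p there: u:T, x:F, y:F, z:T. ✗
u: successors {s, x}; ¬p there: s:T, x:F. ✗
x: successors {s, x}; ¬p there: s:T, x:F. ✗
y: successors {u, x, y, z}; ¬p there: u:T, x:F, y:F, z:T. ✗
z: successors {u, z}; ¬p there: u:T, z:T. ✓
— 1 world.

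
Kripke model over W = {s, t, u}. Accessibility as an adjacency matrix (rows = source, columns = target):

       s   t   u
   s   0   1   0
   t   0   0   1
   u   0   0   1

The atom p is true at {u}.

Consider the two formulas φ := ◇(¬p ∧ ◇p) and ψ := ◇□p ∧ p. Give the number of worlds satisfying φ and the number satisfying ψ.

1 and 1

For ◇(¬p ∧ ◇p):
s: successors {t}; ¬p ∧ ◇p there: t:T. ✓
t: successors {u}; ¬p ∧ ◇p there: u:F. ✗
u: successors {u}; ¬p ∧ ◇p there: u:F. ✗
— 1 world.
For ◇□p ∧ p:
s: ◇□p is T, p is F. ✗
t: ◇□p is T, p is F. ✗
u: ◇□p is T, p is T. ✓
— 1 world.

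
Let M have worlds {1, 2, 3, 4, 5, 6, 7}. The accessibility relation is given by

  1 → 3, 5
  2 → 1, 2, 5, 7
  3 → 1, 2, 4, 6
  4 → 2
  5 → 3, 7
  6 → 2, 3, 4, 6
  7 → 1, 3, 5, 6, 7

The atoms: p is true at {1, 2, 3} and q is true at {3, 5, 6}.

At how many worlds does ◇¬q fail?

1

1: successors {3, 5}; ¬q there: 3:F, 5:F. ✗
2: successors {1, 2, 5, 7}; ¬q there: 1:T, 2:T, 5:F, 7:T. ✓
3: successors {1, 2, 4, 6}; ¬q there: 1:T, 2:T, 4:T, 6:F. ✓
4: successors {2}; ¬q there: 2:T. ✓
5: successors {3, 7}; ¬q there: 3:F, 7:T. ✓
6: successors {2, 3, 4, 6}; ¬q there: 2:T, 3:F, 4:T, 6:F. ✓
7: successors {1, 3, 5, 6, 7}; ¬q there: 1:T, 3:F, 5:F, 6:F, 7:T. ✓
Satisfying worlds: {2, 3, 4, 5, 6, 7}.
So ◇¬q fails at the other 1 world.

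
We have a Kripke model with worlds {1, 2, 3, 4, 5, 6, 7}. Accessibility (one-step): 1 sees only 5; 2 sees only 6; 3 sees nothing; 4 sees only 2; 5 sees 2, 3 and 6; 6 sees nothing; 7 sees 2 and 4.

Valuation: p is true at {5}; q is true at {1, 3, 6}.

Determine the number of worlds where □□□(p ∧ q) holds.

1: successors {5}; □□(p ∧ q) there: 5:F. ✗
2: successors {6}; □□(p ∧ q) there: 6:T. ✓
3: no successors, so □□□(p ∧ q) holds vacuously. ✓
4: successors {2}; □□(p ∧ q) there: 2:T. ✓
5: successors {2, 3, 6}; □□(p ∧ q) there: 2:T, 3:T, 6:T. ✓
6: no successors, so □□□(p ∧ q) holds vacuously. ✓
7: successors {2, 4}; □□(p ∧ q) there: 2:T, 4:F. ✗
Satisfying worlds: {2, 3, 4, 5, 6}.

5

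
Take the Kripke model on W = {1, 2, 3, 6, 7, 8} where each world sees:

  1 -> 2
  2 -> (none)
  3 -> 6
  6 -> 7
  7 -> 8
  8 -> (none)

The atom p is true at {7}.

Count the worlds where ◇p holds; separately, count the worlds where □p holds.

1 and 3

For ◇p:
1: successors {2}; p there: 2:F. ✗
2: no successors, so ◇p fails. ✗
3: successors {6}; p there: 6:F. ✗
6: successors {7}; p there: 7:T. ✓
7: successors {8}; p there: 8:F. ✗
8: no successors, so ◇p fails. ✗
— 1 world.
For □p:
1: successors {2}; p there: 2:F. ✗
2: no successors, so □p holds vacuously. ✓
3: successors {6}; p there: 6:F. ✗
6: successors {7}; p there: 7:T. ✓
7: successors {8}; p there: 8:F. ✗
8: no successors, so □p holds vacuously. ✓
— 3 worlds.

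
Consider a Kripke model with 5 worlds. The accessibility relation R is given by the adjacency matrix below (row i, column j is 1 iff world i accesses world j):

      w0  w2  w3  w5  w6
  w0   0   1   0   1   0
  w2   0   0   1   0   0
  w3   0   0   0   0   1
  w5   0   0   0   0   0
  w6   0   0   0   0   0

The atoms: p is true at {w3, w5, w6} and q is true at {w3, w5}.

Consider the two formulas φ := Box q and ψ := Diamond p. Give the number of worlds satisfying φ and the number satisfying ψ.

For Box q:
w0: successors {w2, w5}; q there: w2:F, w5:T. ✗
w2: successors {w3}; q there: w3:T. ✓
w3: successors {w6}; q there: w6:F. ✗
w5: no successors, so Box q holds vacuously. ✓
w6: no successors, so Box q holds vacuously. ✓
— 3 worlds.
For Diamond p:
w0: successors {w2, w5}; p there: w2:F, w5:T. ✓
w2: successors {w3}; p there: w3:T. ✓
w3: successors {w6}; p there: w6:T. ✓
w5: no successors, so Diamond p fails. ✗
w6: no successors, so Diamond p fails. ✗
— 3 worlds.

3 and 3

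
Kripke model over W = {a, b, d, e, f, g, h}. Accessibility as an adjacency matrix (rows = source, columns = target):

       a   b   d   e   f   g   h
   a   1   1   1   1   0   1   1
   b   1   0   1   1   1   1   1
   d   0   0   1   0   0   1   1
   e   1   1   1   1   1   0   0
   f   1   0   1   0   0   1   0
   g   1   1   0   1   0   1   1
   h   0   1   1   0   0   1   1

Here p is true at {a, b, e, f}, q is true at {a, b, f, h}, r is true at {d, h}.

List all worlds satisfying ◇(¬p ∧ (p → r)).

{a, b, d, e, f, g, h}

a: successors {a, b, d, e, g, h}; ¬p ∧ (p → r) there: a:F, b:F, d:T, e:F, g:T, h:T. ✓
b: successors {a, d, e, f, g, h}; ¬p ∧ (p → r) there: a:F, d:T, e:F, f:F, g:T, h:T. ✓
d: successors {d, g, h}; ¬p ∧ (p → r) there: d:T, g:T, h:T. ✓
e: successors {a, b, d, e, f}; ¬p ∧ (p → r) there: a:F, b:F, d:T, e:F, f:F. ✓
f: successors {a, d, g}; ¬p ∧ (p → r) there: a:F, d:T, g:T. ✓
g: successors {a, b, e, g, h}; ¬p ∧ (p → r) there: a:F, b:F, e:F, g:T, h:T. ✓
h: successors {b, d, g, h}; ¬p ∧ (p → r) there: b:F, d:T, g:T, h:T. ✓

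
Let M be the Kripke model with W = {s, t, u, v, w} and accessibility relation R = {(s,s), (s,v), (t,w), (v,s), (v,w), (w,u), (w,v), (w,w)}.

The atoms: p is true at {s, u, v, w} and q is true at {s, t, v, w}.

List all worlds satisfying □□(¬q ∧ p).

{u}

s: successors {s, v}; □(¬q ∧ p) there: s:F, v:F. ✗
t: successors {w}; □(¬q ∧ p) there: w:F. ✗
u: no successors, so □□(¬q ∧ p) holds vacuously. ✓
v: successors {s, w}; □(¬q ∧ p) there: s:F, w:F. ✗
w: successors {u, v, w}; □(¬q ∧ p) there: u:T, v:F, w:F. ✗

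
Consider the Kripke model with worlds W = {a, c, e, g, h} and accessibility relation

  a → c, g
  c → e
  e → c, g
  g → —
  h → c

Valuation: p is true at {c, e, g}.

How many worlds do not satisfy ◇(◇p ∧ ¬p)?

5

a: successors {c, g}; ◇p ∧ ¬p there: c:F, g:F. ✗
c: successors {e}; ◇p ∧ ¬p there: e:F. ✗
e: successors {c, g}; ◇p ∧ ¬p there: c:F, g:F. ✗
g: no successors, so ◇(◇p ∧ ¬p) fails. ✗
h: successors {c}; ◇p ∧ ¬p there: c:F. ✗
Satisfying worlds: ∅.
So ◇(◇p ∧ ¬p) fails at the other 5 worlds.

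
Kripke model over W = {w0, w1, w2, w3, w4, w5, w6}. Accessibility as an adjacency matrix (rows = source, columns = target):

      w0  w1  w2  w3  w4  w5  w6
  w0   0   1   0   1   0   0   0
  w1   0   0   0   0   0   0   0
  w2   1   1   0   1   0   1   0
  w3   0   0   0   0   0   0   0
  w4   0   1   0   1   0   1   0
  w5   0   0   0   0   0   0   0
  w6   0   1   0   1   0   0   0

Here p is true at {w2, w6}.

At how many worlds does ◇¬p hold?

w0: successors {w1, w3}; ¬p there: w1:T, w3:T. ✓
w1: no successors, so ◇¬p fails. ✗
w2: successors {w0, w1, w3, w5}; ¬p there: w0:T, w1:T, w3:T, w5:T. ✓
w3: no successors, so ◇¬p fails. ✗
w4: successors {w1, w3, w5}; ¬p there: w1:T, w3:T, w5:T. ✓
w5: no successors, so ◇¬p fails. ✗
w6: successors {w1, w3}; ¬p there: w1:T, w3:T. ✓
Satisfying worlds: {w0, w2, w4, w6}.

4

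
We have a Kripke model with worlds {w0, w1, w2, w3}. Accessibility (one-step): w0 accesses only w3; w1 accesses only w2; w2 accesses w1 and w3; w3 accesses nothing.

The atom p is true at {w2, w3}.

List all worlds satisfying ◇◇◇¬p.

w0: successors {w3}; ◇◇¬p there: w3:F. ✗
w1: successors {w2}; ◇◇¬p there: w2:F. ✗
w2: successors {w1, w3}; ◇◇¬p there: w1:T, w3:F. ✓
w3: no successors, so ◇◇◇¬p fails. ✗

{w2}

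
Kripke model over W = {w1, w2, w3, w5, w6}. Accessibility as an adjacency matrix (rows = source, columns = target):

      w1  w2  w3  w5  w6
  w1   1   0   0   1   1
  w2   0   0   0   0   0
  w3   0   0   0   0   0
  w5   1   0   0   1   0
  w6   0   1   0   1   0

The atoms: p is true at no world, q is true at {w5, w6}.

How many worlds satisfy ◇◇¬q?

w1: successors {w1, w5, w6}; ◇¬q there: w1:T, w5:T, w6:T. ✓
w2: no successors, so ◇◇¬q fails. ✗
w3: no successors, so ◇◇¬q fails. ✗
w5: successors {w1, w5}; ◇¬q there: w1:T, w5:T. ✓
w6: successors {w2, w5}; ◇¬q there: w2:F, w5:T. ✓
Satisfying worlds: {w1, w5, w6}.

3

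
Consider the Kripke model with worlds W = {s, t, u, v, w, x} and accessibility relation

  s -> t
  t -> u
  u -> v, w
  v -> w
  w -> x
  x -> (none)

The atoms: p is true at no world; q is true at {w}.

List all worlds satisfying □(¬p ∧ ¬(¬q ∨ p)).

{v, x}

s: successors {t}; ¬p ∧ ¬(¬q ∨ p) there: t:F. ✗
t: successors {u}; ¬p ∧ ¬(¬q ∨ p) there: u:F. ✗
u: successors {v, w}; ¬p ∧ ¬(¬q ∨ p) there: v:F, w:T. ✗
v: successors {w}; ¬p ∧ ¬(¬q ∨ p) there: w:T. ✓
w: successors {x}; ¬p ∧ ¬(¬q ∨ p) there: x:F. ✗
x: no successors, so □(¬p ∧ ¬(¬q ∨ p)) holds vacuously. ✓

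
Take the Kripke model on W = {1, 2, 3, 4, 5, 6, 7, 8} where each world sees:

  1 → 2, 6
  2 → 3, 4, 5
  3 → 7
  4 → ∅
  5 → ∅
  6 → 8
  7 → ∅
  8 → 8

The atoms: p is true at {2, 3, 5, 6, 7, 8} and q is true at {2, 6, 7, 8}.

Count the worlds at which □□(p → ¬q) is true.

1: successors {2, 6}; □(p → ¬q) there: 2:T, 6:F. ✗
2: successors {3, 4, 5}; □(p → ¬q) there: 3:F, 4:T, 5:T. ✗
3: successors {7}; □(p → ¬q) there: 7:T. ✓
4: no successors, so □□(p → ¬q) holds vacuously. ✓
5: no successors, so □□(p → ¬q) holds vacuously. ✓
6: successors {8}; □(p → ¬q) there: 8:F. ✗
7: no successors, so □□(p → ¬q) holds vacuously. ✓
8: successors {8}; □(p → ¬q) there: 8:F. ✗
Satisfying worlds: {3, 4, 5, 7}.

4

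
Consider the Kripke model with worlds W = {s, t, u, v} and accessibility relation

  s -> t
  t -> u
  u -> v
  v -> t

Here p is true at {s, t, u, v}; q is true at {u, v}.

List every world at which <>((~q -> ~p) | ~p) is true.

s: successors {t}; (~q -> ~p) | ~p there: t:F. ✗
t: successors {u}; (~q -> ~p) | ~p there: u:T. ✓
u: successors {v}; (~q -> ~p) | ~p there: v:T. ✓
v: successors {t}; (~q -> ~p) | ~p there: t:F. ✗

{t, u}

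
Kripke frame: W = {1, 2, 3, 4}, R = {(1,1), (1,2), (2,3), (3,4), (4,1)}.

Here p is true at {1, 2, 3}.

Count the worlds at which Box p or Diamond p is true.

1: Box p is T, Diamond p is T. ✓
2: Box p is T, Diamond p is T. ✓
3: Box p is F, Diamond p is F. ✗
4: Box p is T, Diamond p is T. ✓
Satisfying worlds: {1, 2, 4}.

3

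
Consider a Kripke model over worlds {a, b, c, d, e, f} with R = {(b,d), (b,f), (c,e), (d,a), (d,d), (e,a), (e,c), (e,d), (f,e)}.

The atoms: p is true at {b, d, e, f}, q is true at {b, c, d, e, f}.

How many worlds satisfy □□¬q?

1

a: no successors, so □□¬q holds vacuously. ✓
b: successors {d, f}; □¬q there: d:F, f:F. ✗
c: successors {e}; □¬q there: e:F. ✗
d: successors {a, d}; □¬q there: a:T, d:F. ✗
e: successors {a, c, d}; □¬q there: a:T, c:F, d:F. ✗
f: successors {e}; □¬q there: e:F. ✗
Satisfying worlds: {a}.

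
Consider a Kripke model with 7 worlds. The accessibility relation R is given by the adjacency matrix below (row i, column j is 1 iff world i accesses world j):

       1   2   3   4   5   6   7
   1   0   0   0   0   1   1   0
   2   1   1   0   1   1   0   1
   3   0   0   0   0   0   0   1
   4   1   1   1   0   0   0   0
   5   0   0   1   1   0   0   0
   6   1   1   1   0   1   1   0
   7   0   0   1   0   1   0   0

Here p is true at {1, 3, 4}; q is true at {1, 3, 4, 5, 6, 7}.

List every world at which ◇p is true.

{2, 4, 5, 6, 7}

1: successors {5, 6}; p there: 5:F, 6:F. ✗
2: successors {1, 2, 4, 5, 7}; p there: 1:T, 2:F, 4:T, 5:F, 7:F. ✓
3: successors {7}; p there: 7:F. ✗
4: successors {1, 2, 3}; p there: 1:T, 2:F, 3:T. ✓
5: successors {3, 4}; p there: 3:T, 4:T. ✓
6: successors {1, 2, 3, 5, 6}; p there: 1:T, 2:F, 3:T, 5:F, 6:F. ✓
7: successors {3, 5}; p there: 3:T, 5:F. ✓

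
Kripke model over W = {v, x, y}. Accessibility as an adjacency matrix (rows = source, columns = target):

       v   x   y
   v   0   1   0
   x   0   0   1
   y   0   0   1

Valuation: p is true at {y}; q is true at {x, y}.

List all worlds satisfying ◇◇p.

{v, x, y}

v: successors {x}; ◇p there: x:T. ✓
x: successors {y}; ◇p there: y:T. ✓
y: successors {y}; ◇p there: y:T. ✓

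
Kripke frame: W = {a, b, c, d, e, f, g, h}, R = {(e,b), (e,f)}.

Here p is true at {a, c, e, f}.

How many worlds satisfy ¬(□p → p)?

a: □p → p is T. ✗
b: □p → p is F. ✓
c: □p → p is T. ✗
d: □p → p is F. ✓
e: □p → p is T. ✗
f: □p → p is T. ✗
g: □p → p is F. ✓
h: □p → p is F. ✓
Satisfying worlds: {b, d, g, h}.

4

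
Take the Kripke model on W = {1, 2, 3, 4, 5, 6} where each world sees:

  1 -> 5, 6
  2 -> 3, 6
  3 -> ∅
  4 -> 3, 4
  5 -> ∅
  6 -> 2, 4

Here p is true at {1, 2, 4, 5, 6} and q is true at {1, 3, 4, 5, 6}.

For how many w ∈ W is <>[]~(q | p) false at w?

3

1: successors {5, 6}; []~(q | p) there: 5:T, 6:F. ✓
2: successors {3, 6}; []~(q | p) there: 3:T, 6:F. ✓
3: no successors, so <>[]~(q | p) fails. ✗
4: successors {3, 4}; []~(q | p) there: 3:T, 4:F. ✓
5: no successors, so <>[]~(q | p) fails. ✗
6: successors {2, 4}; []~(q | p) there: 2:F, 4:F. ✗
Satisfying worlds: {1, 2, 4}.
So <>[]~(q | p) fails at the other 3 worlds.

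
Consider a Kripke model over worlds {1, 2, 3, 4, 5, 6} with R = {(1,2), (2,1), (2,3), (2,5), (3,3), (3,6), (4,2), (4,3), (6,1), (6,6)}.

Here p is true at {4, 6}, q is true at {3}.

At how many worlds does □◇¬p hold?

1: successors {2}; ◇¬p there: 2:T. ✓
2: successors {1, 3, 5}; ◇¬p there: 1:T, 3:T, 5:F. ✗
3: successors {3, 6}; ◇¬p there: 3:T, 6:T. ✓
4: successors {2, 3}; ◇¬p there: 2:T, 3:T. ✓
5: no successors, so □◇¬p holds vacuously. ✓
6: successors {1, 6}; ◇¬p there: 1:T, 6:T. ✓
Satisfying worlds: {1, 3, 4, 5, 6}.

5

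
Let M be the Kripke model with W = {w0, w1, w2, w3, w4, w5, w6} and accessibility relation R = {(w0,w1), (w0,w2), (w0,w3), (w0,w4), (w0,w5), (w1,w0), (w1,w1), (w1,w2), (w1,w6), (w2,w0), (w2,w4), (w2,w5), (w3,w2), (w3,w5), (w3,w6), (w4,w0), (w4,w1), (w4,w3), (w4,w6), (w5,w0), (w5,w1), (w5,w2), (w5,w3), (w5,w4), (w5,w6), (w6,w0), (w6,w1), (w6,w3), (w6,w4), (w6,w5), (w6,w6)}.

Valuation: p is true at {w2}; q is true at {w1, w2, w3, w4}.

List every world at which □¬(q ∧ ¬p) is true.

w0: successors {w1, w2, w3, w4, w5}; ¬(q ∧ ¬p) there: w1:F, w2:T, w3:F, w4:F, w5:T. ✗
w1: successors {w0, w1, w2, w6}; ¬(q ∧ ¬p) there: w0:T, w1:F, w2:T, w6:T. ✗
w2: successors {w0, w4, w5}; ¬(q ∧ ¬p) there: w0:T, w4:F, w5:T. ✗
w3: successors {w2, w5, w6}; ¬(q ∧ ¬p) there: w2:T, w5:T, w6:T. ✓
w4: successors {w0, w1, w3, w6}; ¬(q ∧ ¬p) there: w0:T, w1:F, w3:F, w6:T. ✗
w5: successors {w0, w1, w2, w3, w4, w6}; ¬(q ∧ ¬p) there: w0:T, w1:F, w2:T, w3:F, w4:F, w6:T. ✗
w6: successors {w0, w1, w3, w4, w5, w6}; ¬(q ∧ ¬p) there: w0:T, w1:F, w3:F, w4:F, w5:T, w6:T. ✗

{w3}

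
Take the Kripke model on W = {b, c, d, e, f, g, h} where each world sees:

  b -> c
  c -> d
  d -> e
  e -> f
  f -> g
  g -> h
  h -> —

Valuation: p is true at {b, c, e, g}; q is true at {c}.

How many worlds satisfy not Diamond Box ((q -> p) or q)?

b: Diamond Box ((q -> p) or q) is T. ✗
c: Diamond Box ((q -> p) or q) is T. ✗
d: Diamond Box ((q -> p) or q) is T. ✗
e: Diamond Box ((q -> p) or q) is T. ✗
f: Diamond Box ((q -> p) or q) is T. ✗
g: Diamond Box ((q -> p) or q) is T. ✗
h: Diamond Box ((q -> p) or q) is F. ✓
Satisfying worlds: {h}.

1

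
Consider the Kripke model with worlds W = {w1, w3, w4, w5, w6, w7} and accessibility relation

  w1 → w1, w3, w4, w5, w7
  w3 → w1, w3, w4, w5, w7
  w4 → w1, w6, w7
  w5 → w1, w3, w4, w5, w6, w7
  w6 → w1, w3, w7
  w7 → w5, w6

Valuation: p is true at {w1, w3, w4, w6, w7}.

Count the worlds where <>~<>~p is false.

w1: successors {w1, w3, w4, w5, w7}; ~<>~p there: w1:F, w3:F, w4:T, w5:F, w7:F. ✓
w3: successors {w1, w3, w4, w5, w7}; ~<>~p there: w1:F, w3:F, w4:T, w5:F, w7:F. ✓
w4: successors {w1, w6, w7}; ~<>~p there: w1:F, w6:T, w7:F. ✓
w5: successors {w1, w3, w4, w5, w6, w7}; ~<>~p there: w1:F, w3:F, w4:T, w5:F, w6:T, w7:F. ✓
w6: successors {w1, w3, w7}; ~<>~p there: w1:F, w3:F, w7:F. ✗
w7: successors {w5, w6}; ~<>~p there: w5:F, w6:T. ✓
Satisfying worlds: {w1, w3, w4, w5, w7}.
So <>~<>~p fails at the other 1 world.

1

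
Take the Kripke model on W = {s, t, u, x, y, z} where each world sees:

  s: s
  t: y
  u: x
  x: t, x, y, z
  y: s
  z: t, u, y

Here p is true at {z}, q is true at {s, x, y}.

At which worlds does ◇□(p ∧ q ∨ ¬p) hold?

{s, t, x, y, z}

s: successors {s}; □(p ∧ q ∨ ¬p) there: s:T. ✓
t: successors {y}; □(p ∧ q ∨ ¬p) there: y:T. ✓
u: successors {x}; □(p ∧ q ∨ ¬p) there: x:F. ✗
x: successors {t, x, y, z}; □(p ∧ q ∨ ¬p) there: t:T, x:F, y:T, z:T. ✓
y: successors {s}; □(p ∧ q ∨ ¬p) there: s:T. ✓
z: successors {t, u, y}; □(p ∧ q ∨ ¬p) there: t:T, u:T, y:T. ✓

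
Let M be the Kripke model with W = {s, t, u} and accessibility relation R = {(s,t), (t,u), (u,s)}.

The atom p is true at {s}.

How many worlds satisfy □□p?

1

s: successors {t}; □p there: t:F. ✗
t: successors {u}; □p there: u:T. ✓
u: successors {s}; □p there: s:F. ✗
Satisfying worlds: {t}.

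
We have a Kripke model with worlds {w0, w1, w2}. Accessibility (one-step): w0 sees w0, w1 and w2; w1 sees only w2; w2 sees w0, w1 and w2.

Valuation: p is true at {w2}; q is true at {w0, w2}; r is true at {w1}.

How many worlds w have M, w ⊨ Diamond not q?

w0: successors {w0, w1, w2}; not q there: w0:F, w1:T, w2:F. ✓
w1: successors {w2}; not q there: w2:F. ✗
w2: successors {w0, w1, w2}; not q there: w0:F, w1:T, w2:F. ✓
Satisfying worlds: {w0, w2}.

2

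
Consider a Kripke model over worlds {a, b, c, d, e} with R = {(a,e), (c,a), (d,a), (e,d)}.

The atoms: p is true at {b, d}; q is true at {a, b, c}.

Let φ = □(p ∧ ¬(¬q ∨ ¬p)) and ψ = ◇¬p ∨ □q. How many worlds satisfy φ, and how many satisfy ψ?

For □(p ∧ ¬(¬q ∨ ¬p)):
a: successors {e}; p ∧ ¬(¬q ∨ ¬p) there: e:F. ✗
b: no successors, so □(p ∧ ¬(¬q ∨ ¬p)) holds vacuously. ✓
c: successors {a}; p ∧ ¬(¬q ∨ ¬p) there: a:F. ✗
d: successors {a}; p ∧ ¬(¬q ∨ ¬p) there: a:F. ✗
e: successors {d}; p ∧ ¬(¬q ∨ ¬p) there: d:F. ✗
— 1 world.
For ◇¬p ∨ □q:
a: ◇¬p is T, □q is F. ✓
b: ◇¬p is F, □q is T. ✓
c: ◇¬p is T, □q is T. ✓
d: ◇¬p is T, □q is T. ✓
e: ◇¬p is F, □q is F. ✗
— 4 worlds.

1 and 4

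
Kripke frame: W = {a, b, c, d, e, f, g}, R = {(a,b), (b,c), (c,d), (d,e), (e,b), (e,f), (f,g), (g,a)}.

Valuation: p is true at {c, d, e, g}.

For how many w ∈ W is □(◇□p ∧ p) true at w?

2

a: successors {b}; ◇□p ∧ p there: b:F. ✗
b: successors {c}; ◇□p ∧ p there: c:T. ✓
c: successors {d}; ◇□p ∧ p there: d:F. ✗
d: successors {e}; ◇□p ∧ p there: e:T. ✓
e: successors {b, f}; ◇□p ∧ p there: b:F, f:F. ✗
f: successors {g}; ◇□p ∧ p there: g:F. ✗
g: successors {a}; ◇□p ∧ p there: a:F. ✗
Satisfying worlds: {b, d}.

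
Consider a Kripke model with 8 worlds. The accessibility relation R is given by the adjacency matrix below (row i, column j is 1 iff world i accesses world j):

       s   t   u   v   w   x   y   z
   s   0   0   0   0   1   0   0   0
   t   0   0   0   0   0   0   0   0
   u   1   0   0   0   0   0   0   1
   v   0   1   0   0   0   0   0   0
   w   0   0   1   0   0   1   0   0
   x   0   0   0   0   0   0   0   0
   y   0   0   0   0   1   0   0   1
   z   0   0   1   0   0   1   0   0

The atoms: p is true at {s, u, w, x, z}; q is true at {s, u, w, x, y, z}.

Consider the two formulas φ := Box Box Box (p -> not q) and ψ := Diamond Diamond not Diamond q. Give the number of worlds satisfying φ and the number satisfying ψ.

For Box Box Box (p -> not q):
s: successors {w}; Box Box (p -> not q) there: w:F. ✗
t: no successors, so Box Box Box (p -> not q) holds vacuously. ✓
u: successors {s, z}; Box Box (p -> not q) there: s:F, z:F. ✗
v: successors {t}; Box Box (p -> not q) there: t:T. ✓
w: successors {u, x}; Box Box (p -> not q) there: u:F, x:T. ✗
x: no successors, so Box Box Box (p -> not q) holds vacuously. ✓
y: successors {w, z}; Box Box (p -> not q) there: w:F, z:F. ✗
z: successors {u, x}; Box Box (p -> not q) there: u:F, x:T. ✗
— 3 worlds.
For Diamond Diamond not Diamond q:
s: successors {w}; Diamond not Diamond q there: w:T. ✓
t: no successors, so Diamond Diamond not Diamond q fails. ✗
u: successors {s, z}; Diamond not Diamond q there: s:F, z:T. ✓
v: successors {t}; Diamond not Diamond q there: t:F. ✗
w: successors {u, x}; Diamond not Diamond q there: u:F, x:F. ✗
x: no successors, so Diamond Diamond not Diamond q fails. ✗
y: successors {w, z}; Diamond not Diamond q there: w:T, z:T. ✓
z: successors {u, x}; Diamond not Diamond q there: u:F, x:F. ✗
— 3 worlds.

3 and 3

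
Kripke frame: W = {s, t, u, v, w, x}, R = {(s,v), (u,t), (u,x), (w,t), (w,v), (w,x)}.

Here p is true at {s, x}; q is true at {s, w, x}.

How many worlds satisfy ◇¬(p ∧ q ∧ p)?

s: successors {v}; ¬(p ∧ q ∧ p) there: v:T. ✓
t: no successors, so ◇¬(p ∧ q ∧ p) fails. ✗
u: successors {t, x}; ¬(p ∧ q ∧ p) there: t:T, x:F. ✓
v: no successors, so ◇¬(p ∧ q ∧ p) fails. ✗
w: successors {t, v, x}; ¬(p ∧ q ∧ p) there: t:T, v:T, x:F. ✓
x: no successors, so ◇¬(p ∧ q ∧ p) fails. ✗
Satisfying worlds: {s, u, w}.

3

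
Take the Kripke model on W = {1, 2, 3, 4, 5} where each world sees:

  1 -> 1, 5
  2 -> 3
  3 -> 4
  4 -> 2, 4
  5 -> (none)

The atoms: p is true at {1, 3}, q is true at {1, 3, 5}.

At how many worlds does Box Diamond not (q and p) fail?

2

1: successors {1, 5}; Diamond not (q and p) there: 1:T, 5:F. ✗
2: successors {3}; Diamond not (q and p) there: 3:T. ✓
3: successors {4}; Diamond not (q and p) there: 4:T. ✓
4: successors {2, 4}; Diamond not (q and p) there: 2:F, 4:T. ✗
5: no successors, so Box Diamond not (q and p) holds vacuously. ✓
Satisfying worlds: {2, 3, 5}.
So Box Diamond not (q and p) fails at the other 2 worlds.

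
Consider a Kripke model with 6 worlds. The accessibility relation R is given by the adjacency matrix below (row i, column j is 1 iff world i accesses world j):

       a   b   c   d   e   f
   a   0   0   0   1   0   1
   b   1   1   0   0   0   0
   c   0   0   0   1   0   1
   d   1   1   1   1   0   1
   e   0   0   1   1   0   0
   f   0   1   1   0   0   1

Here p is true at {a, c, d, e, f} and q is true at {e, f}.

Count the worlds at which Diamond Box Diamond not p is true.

4

a: successors {d, f}; Box Diamond not p there: d:F, f:F. ✗
b: successors {a, b}; Box Diamond not p there: a:T, b:F. ✓
c: successors {d, f}; Box Diamond not p there: d:F, f:F. ✗
d: successors {a, b, c, d, f}; Box Diamond not p there: a:T, b:F, c:T, d:F, f:F. ✓
e: successors {c, d}; Box Diamond not p there: c:T, d:F. ✓
f: successors {b, c, f}; Box Diamond not p there: b:F, c:T, f:F. ✓
Satisfying worlds: {b, d, e, f}.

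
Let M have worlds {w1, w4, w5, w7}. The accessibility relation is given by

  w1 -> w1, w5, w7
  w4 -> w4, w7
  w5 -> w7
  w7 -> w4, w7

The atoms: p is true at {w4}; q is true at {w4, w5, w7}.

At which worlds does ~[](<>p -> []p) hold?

{w1, w4, w5, w7}

w1: [](<>p -> []p) is F. ✓
w4: [](<>p -> []p) is F. ✓
w5: [](<>p -> []p) is F. ✓
w7: [](<>p -> []p) is F. ✓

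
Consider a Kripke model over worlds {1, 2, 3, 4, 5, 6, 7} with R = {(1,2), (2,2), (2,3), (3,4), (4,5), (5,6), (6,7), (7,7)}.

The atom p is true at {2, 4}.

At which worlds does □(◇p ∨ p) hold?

1: successors {2}; ◇p ∨ p there: 2:T. ✓
2: successors {2, 3}; ◇p ∨ p there: 2:T, 3:T. ✓
3: successors {4}; ◇p ∨ p there: 4:T. ✓
4: successors {5}; ◇p ∨ p there: 5:F. ✗
5: successors {6}; ◇p ∨ p there: 6:F. ✗
6: successors {7}; ◇p ∨ p there: 7:F. ✗
7: successors {7}; ◇p ∨ p there: 7:F. ✗

{1, 2, 3}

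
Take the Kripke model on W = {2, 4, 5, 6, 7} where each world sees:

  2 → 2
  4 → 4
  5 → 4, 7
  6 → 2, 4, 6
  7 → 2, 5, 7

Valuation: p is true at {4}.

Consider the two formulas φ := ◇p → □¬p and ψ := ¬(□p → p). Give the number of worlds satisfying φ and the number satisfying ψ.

2 and 0

For ◇p → □¬p:
2: ◇p is F, □¬p is T. ✓
4: ◇p is T, □¬p is F. ✗
5: ◇p is T, □¬p is F. ✗
6: ◇p is T, □¬p is F. ✗
7: ◇p is F, □¬p is T. ✓
— 2 worlds.
For ¬(□p → p):
2: □p → p is T. ✗
4: □p → p is T. ✗
5: □p → p is T. ✗
6: □p → p is T. ✗
7: □p → p is T. ✗
— 0 worlds.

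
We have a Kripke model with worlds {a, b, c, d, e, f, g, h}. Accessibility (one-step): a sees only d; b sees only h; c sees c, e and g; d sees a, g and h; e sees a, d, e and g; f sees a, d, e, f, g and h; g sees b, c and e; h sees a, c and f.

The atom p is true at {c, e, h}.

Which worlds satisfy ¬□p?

{a, c, d, e, f, g, h}

a: □p is F. ✓
b: □p is T. ✗
c: □p is F. ✓
d: □p is F. ✓
e: □p is F. ✓
f: □p is F. ✓
g: □p is F. ✓
h: □p is F. ✓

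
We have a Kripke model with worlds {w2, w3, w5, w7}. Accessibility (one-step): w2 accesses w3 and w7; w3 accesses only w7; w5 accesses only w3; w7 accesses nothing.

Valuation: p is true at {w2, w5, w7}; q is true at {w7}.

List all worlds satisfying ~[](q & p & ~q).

w2: [](q & p & ~q) is F. ✓
w3: [](q & p & ~q) is F. ✓
w5: [](q & p & ~q) is F. ✓
w7: [](q & p & ~q) is T. ✗

{w2, w3, w5}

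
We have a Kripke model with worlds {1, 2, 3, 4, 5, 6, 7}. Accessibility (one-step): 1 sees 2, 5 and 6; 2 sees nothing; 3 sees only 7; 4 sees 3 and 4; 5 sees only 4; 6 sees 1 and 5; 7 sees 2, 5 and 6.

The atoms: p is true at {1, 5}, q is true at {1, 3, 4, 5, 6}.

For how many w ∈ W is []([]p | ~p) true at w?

1: successors {2, 5, 6}; []p | ~p there: 2:T, 5:F, 6:T. ✗
2: no successors, so []([]p | ~p) holds vacuously. ✓
3: successors {7}; []p | ~p there: 7:T. ✓
4: successors {3, 4}; []p | ~p there: 3:T, 4:T. ✓
5: successors {4}; []p | ~p there: 4:T. ✓
6: successors {1, 5}; []p | ~p there: 1:F, 5:F. ✗
7: successors {2, 5, 6}; []p | ~p there: 2:T, 5:F, 6:T. ✗
Satisfying worlds: {2, 3, 4, 5}.

4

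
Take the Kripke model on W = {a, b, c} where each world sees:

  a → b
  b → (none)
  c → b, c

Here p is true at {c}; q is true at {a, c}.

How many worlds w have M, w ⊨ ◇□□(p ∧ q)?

a: successors {b}; □□(p ∧ q) there: b:T. ✓
b: no successors, so ◇□□(p ∧ q) fails. ✗
c: successors {b, c}; □□(p ∧ q) there: b:T, c:F. ✓
Satisfying worlds: {a, c}.

2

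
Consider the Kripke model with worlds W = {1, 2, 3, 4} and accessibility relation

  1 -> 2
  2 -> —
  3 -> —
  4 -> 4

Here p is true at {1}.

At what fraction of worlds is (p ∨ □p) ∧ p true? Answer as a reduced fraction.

1: p ∨ □p is T, p is T. ✓
2: p ∨ □p is T, p is F. ✗
3: p ∨ □p is T, p is F. ✗
4: p ∨ □p is F, p is F. ✗
That's 1 of 4 worlds, so 1/4.

1/4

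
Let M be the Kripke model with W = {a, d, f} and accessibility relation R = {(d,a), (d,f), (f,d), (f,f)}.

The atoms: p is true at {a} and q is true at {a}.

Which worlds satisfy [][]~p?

a: no successors, so [][]~p holds vacuously. ✓
d: successors {a, f}; []~p there: a:T, f:T. ✓
f: successors {d, f}; []~p there: d:F, f:T. ✗

{a, d}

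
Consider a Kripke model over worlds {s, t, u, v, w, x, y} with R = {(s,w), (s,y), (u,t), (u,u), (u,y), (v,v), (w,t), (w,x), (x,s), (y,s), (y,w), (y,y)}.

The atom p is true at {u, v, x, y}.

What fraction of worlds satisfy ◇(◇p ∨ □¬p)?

6/7

s: successors {w, y}; ◇p ∨ □¬p there: w:T, y:T. ✓
t: no successors, so ◇(◇p ∨ □¬p) fails. ✗
u: successors {t, u, y}; ◇p ∨ □¬p there: t:T, u:T, y:T. ✓
v: successors {v}; ◇p ∨ □¬p there: v:T. ✓
w: successors {t, x}; ◇p ∨ □¬p there: t:T, x:T. ✓
x: successors {s}; ◇p ∨ □¬p there: s:T. ✓
y: successors {s, w, y}; ◇p ∨ □¬p there: s:T, w:T, y:T. ✓
That's 6 of 7 worlds, so 6/7.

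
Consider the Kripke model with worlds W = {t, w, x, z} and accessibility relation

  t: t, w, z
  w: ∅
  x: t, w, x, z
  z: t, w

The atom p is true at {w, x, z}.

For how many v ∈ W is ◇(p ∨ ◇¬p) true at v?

3

t: successors {t, w, z}; p ∨ ◇¬p there: t:T, w:T, z:T. ✓
w: no successors, so ◇(p ∨ ◇¬p) fails. ✗
x: successors {t, w, x, z}; p ∨ ◇¬p there: t:T, w:T, x:T, z:T. ✓
z: successors {t, w}; p ∨ ◇¬p there: t:T, w:T. ✓
Satisfying worlds: {t, x, z}.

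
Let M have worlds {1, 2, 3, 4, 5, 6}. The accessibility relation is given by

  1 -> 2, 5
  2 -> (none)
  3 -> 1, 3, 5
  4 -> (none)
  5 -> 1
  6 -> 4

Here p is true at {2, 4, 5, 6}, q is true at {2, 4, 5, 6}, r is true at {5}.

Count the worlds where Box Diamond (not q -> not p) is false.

1: successors {2, 5}; Diamond (not q -> not p) there: 2:F, 5:T. ✗
2: no successors, so Box Diamond (not q -> not p) holds vacuously. ✓
3: successors {1, 3, 5}; Diamond (not q -> not p) there: 1:T, 3:T, 5:T. ✓
4: no successors, so Box Diamond (not q -> not p) holds vacuously. ✓
5: successors {1}; Diamond (not q -> not p) there: 1:T. ✓
6: successors {4}; Diamond (not q -> not p) there: 4:F. ✗
Satisfying worlds: {2, 3, 4, 5}.
So Box Diamond (not q -> not p) fails at the other 2 worlds.

2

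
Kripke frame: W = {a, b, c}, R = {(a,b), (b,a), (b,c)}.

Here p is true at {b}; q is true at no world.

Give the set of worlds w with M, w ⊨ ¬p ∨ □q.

{a, c}

a: ¬p is T, □q is F. ✓
b: ¬p is F, □q is F. ✗
c: ¬p is T, □q is T. ✓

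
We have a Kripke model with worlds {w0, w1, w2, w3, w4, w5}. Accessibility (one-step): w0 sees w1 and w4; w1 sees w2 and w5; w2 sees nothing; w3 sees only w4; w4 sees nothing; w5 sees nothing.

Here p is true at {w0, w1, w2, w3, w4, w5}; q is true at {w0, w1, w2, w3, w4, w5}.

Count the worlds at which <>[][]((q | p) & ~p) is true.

3

w0: successors {w1, w4}; [][]((q | p) & ~p) there: w1:T, w4:T. ✓
w1: successors {w2, w5}; [][]((q | p) & ~p) there: w2:T, w5:T. ✓
w2: no successors, so <>[][]((q | p) & ~p) fails. ✗
w3: successors {w4}; [][]((q | p) & ~p) there: w4:T. ✓
w4: no successors, so <>[][]((q | p) & ~p) fails. ✗
w5: no successors, so <>[][]((q | p) & ~p) fails. ✗
Satisfying worlds: {w0, w1, w3}.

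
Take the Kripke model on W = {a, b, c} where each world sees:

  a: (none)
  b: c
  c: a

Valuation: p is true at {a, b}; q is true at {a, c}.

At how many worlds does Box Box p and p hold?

2

a: Box Box p is T, p is T. ✓
b: Box Box p is T, p is T. ✓
c: Box Box p is T, p is F. ✗
Satisfying worlds: {a, b}.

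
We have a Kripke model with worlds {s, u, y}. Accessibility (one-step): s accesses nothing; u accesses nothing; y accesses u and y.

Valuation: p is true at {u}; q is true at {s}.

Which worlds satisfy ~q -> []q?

s: ~q is F, []q is T. ✓
u: ~q is T, []q is T. ✓
y: ~q is T, []q is F. ✗

{s, u}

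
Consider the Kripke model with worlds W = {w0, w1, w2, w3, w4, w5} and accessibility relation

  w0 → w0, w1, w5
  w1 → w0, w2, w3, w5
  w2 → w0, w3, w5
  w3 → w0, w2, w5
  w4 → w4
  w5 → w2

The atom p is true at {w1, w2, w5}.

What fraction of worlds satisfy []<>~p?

1/3

w0: successors {w0, w1, w5}; <>~p there: w0:T, w1:T, w5:F. ✗
w1: successors {w0, w2, w3, w5}; <>~p there: w0:T, w2:T, w3:T, w5:F. ✗
w2: successors {w0, w3, w5}; <>~p there: w0:T, w3:T, w5:F. ✗
w3: successors {w0, w2, w5}; <>~p there: w0:T, w2:T, w5:F. ✗
w4: successors {w4}; <>~p there: w4:T. ✓
w5: successors {w2}; <>~p there: w2:T. ✓
That's 2 of 6 worlds, so 2/6 = 1/3.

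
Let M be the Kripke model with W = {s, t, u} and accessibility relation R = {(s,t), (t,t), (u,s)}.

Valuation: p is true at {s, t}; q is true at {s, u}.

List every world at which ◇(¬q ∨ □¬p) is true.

s: successors {t}; ¬q ∨ □¬p there: t:T. ✓
t: successors {t}; ¬q ∨ □¬p there: t:T. ✓
u: successors {s}; ¬q ∨ □¬p there: s:F. ✗

{s, t}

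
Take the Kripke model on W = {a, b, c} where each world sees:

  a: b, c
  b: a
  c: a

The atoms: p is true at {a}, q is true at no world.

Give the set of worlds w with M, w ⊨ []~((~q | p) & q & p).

a: successors {b, c}; ~((~q | p) & q & p) there: b:T, c:T. ✓
b: successors {a}; ~((~q | p) & q & p) there: a:T. ✓
c: successors {a}; ~((~q | p) & q & p) there: a:T. ✓

{a, b, c}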